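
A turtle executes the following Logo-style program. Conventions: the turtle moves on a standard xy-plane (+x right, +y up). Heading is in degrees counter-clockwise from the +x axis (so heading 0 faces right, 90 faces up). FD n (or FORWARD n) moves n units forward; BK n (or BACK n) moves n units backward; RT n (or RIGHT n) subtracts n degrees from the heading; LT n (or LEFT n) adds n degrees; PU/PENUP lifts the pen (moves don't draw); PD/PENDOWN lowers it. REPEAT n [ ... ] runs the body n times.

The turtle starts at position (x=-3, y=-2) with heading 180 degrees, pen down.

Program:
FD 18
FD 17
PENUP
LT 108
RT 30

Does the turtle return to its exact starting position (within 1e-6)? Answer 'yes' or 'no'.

Answer: no

Derivation:
Executing turtle program step by step:
Start: pos=(-3,-2), heading=180, pen down
FD 18: (-3,-2) -> (-21,-2) [heading=180, draw]
FD 17: (-21,-2) -> (-38,-2) [heading=180, draw]
PU: pen up
LT 108: heading 180 -> 288
RT 30: heading 288 -> 258
Final: pos=(-38,-2), heading=258, 2 segment(s) drawn

Start position: (-3, -2)
Final position: (-38, -2)
Distance = 35; >= 1e-6 -> NOT closed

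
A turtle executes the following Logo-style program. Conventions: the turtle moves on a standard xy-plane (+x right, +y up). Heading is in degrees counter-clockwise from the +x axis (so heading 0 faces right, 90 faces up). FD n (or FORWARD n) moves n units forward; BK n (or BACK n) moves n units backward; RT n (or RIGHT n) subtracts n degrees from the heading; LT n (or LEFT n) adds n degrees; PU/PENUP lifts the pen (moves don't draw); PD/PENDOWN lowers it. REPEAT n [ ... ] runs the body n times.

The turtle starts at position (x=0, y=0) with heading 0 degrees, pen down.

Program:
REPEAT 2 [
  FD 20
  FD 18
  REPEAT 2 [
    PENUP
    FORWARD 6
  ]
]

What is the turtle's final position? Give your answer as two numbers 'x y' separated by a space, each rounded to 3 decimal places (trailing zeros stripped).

Executing turtle program step by step:
Start: pos=(0,0), heading=0, pen down
REPEAT 2 [
  -- iteration 1/2 --
  FD 20: (0,0) -> (20,0) [heading=0, draw]
  FD 18: (20,0) -> (38,0) [heading=0, draw]
  REPEAT 2 [
    -- iteration 1/2 --
    PU: pen up
    FD 6: (38,0) -> (44,0) [heading=0, move]
    -- iteration 2/2 --
    PU: pen up
    FD 6: (44,0) -> (50,0) [heading=0, move]
  ]
  -- iteration 2/2 --
  FD 20: (50,0) -> (70,0) [heading=0, move]
  FD 18: (70,0) -> (88,0) [heading=0, move]
  REPEAT 2 [
    -- iteration 1/2 --
    PU: pen up
    FD 6: (88,0) -> (94,0) [heading=0, move]
    -- iteration 2/2 --
    PU: pen up
    FD 6: (94,0) -> (100,0) [heading=0, move]
  ]
]
Final: pos=(100,0), heading=0, 2 segment(s) drawn

Answer: 100 0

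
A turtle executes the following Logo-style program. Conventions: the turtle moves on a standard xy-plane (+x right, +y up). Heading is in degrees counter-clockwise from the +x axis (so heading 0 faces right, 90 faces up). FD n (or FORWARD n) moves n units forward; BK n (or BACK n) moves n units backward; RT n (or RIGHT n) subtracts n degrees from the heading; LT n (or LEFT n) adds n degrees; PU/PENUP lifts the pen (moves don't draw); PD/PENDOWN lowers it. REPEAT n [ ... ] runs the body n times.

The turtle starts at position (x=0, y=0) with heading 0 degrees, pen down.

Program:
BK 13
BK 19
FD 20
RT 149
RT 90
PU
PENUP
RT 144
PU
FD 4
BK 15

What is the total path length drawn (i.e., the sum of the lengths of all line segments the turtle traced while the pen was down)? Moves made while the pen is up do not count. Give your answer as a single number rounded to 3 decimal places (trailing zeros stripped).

Executing turtle program step by step:
Start: pos=(0,0), heading=0, pen down
BK 13: (0,0) -> (-13,0) [heading=0, draw]
BK 19: (-13,0) -> (-32,0) [heading=0, draw]
FD 20: (-32,0) -> (-12,0) [heading=0, draw]
RT 149: heading 0 -> 211
RT 90: heading 211 -> 121
PU: pen up
PU: pen up
RT 144: heading 121 -> 337
PU: pen up
FD 4: (-12,0) -> (-8.318,-1.563) [heading=337, move]
BK 15: (-8.318,-1.563) -> (-22.126,4.298) [heading=337, move]
Final: pos=(-22.126,4.298), heading=337, 3 segment(s) drawn

Segment lengths:
  seg 1: (0,0) -> (-13,0), length = 13
  seg 2: (-13,0) -> (-32,0), length = 19
  seg 3: (-32,0) -> (-12,0), length = 20
Total = 52

Answer: 52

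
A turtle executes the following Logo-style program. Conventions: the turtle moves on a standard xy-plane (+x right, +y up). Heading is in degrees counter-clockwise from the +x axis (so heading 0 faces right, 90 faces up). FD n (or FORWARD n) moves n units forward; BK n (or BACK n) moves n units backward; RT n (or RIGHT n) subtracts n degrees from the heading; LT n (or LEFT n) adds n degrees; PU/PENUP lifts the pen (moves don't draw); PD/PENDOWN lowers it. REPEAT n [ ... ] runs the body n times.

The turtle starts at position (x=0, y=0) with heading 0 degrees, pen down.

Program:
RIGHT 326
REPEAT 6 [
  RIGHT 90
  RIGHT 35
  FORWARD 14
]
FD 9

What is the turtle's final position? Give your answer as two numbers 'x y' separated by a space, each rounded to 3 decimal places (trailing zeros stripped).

Executing turtle program step by step:
Start: pos=(0,0), heading=0, pen down
RT 326: heading 0 -> 34
REPEAT 6 [
  -- iteration 1/6 --
  RT 90: heading 34 -> 304
  RT 35: heading 304 -> 269
  FD 14: (0,0) -> (-0.244,-13.998) [heading=269, draw]
  -- iteration 2/6 --
  RT 90: heading 269 -> 179
  RT 35: heading 179 -> 144
  FD 14: (-0.244,-13.998) -> (-11.571,-5.769) [heading=144, draw]
  -- iteration 3/6 --
  RT 90: heading 144 -> 54
  RT 35: heading 54 -> 19
  FD 14: (-11.571,-5.769) -> (1.667,-1.211) [heading=19, draw]
  -- iteration 4/6 --
  RT 90: heading 19 -> 289
  RT 35: heading 289 -> 254
  FD 14: (1.667,-1.211) -> (-2.192,-14.669) [heading=254, draw]
  -- iteration 5/6 --
  RT 90: heading 254 -> 164
  RT 35: heading 164 -> 129
  FD 14: (-2.192,-14.669) -> (-11.003,-3.789) [heading=129, draw]
  -- iteration 6/6 --
  RT 90: heading 129 -> 39
  RT 35: heading 39 -> 4
  FD 14: (-11.003,-3.789) -> (2.963,-2.812) [heading=4, draw]
]
FD 9: (2.963,-2.812) -> (11.941,-2.184) [heading=4, draw]
Final: pos=(11.941,-2.184), heading=4, 7 segment(s) drawn

Answer: 11.941 -2.184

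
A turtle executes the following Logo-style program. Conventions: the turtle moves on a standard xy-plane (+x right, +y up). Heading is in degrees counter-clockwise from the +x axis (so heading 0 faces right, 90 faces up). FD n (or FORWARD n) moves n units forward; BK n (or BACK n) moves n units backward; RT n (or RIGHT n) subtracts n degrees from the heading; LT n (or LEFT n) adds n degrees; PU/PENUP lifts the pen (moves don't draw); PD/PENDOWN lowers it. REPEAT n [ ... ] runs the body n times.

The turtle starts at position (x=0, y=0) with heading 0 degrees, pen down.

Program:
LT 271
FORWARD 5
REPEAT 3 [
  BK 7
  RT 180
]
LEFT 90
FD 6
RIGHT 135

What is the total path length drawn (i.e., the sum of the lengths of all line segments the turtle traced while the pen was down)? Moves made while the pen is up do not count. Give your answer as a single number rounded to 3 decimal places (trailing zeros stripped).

Executing turtle program step by step:
Start: pos=(0,0), heading=0, pen down
LT 271: heading 0 -> 271
FD 5: (0,0) -> (0.087,-4.999) [heading=271, draw]
REPEAT 3 [
  -- iteration 1/3 --
  BK 7: (0.087,-4.999) -> (-0.035,2) [heading=271, draw]
  RT 180: heading 271 -> 91
  -- iteration 2/3 --
  BK 7: (-0.035,2) -> (0.087,-4.999) [heading=91, draw]
  RT 180: heading 91 -> 271
  -- iteration 3/3 --
  BK 7: (0.087,-4.999) -> (-0.035,2) [heading=271, draw]
  RT 180: heading 271 -> 91
]
LT 90: heading 91 -> 181
FD 6: (-0.035,2) -> (-6.034,1.895) [heading=181, draw]
RT 135: heading 181 -> 46
Final: pos=(-6.034,1.895), heading=46, 5 segment(s) drawn

Segment lengths:
  seg 1: (0,0) -> (0.087,-4.999), length = 5
  seg 2: (0.087,-4.999) -> (-0.035,2), length = 7
  seg 3: (-0.035,2) -> (0.087,-4.999), length = 7
  seg 4: (0.087,-4.999) -> (-0.035,2), length = 7
  seg 5: (-0.035,2) -> (-6.034,1.895), length = 6
Total = 32

Answer: 32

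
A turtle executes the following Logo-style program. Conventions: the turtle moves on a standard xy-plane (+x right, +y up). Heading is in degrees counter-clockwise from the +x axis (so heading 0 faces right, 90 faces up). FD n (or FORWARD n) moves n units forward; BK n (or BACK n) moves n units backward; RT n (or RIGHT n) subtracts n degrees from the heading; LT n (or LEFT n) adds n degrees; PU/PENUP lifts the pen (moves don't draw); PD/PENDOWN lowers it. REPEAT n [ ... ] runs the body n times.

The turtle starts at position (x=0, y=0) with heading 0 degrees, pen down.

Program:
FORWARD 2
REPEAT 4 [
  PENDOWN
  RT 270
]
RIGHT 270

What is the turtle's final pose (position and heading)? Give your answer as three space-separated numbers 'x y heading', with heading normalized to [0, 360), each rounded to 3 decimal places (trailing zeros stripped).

Executing turtle program step by step:
Start: pos=(0,0), heading=0, pen down
FD 2: (0,0) -> (2,0) [heading=0, draw]
REPEAT 4 [
  -- iteration 1/4 --
  PD: pen down
  RT 270: heading 0 -> 90
  -- iteration 2/4 --
  PD: pen down
  RT 270: heading 90 -> 180
  -- iteration 3/4 --
  PD: pen down
  RT 270: heading 180 -> 270
  -- iteration 4/4 --
  PD: pen down
  RT 270: heading 270 -> 0
]
RT 270: heading 0 -> 90
Final: pos=(2,0), heading=90, 1 segment(s) drawn

Answer: 2 0 90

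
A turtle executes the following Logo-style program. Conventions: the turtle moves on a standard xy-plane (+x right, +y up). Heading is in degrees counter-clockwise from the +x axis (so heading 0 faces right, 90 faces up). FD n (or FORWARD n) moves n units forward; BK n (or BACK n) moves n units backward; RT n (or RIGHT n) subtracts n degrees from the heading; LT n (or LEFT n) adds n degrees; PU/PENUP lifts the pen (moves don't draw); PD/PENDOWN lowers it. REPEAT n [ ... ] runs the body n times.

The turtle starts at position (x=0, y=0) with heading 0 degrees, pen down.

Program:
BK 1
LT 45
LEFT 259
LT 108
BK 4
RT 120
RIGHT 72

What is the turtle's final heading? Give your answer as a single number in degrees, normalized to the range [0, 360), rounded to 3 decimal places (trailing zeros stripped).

Executing turtle program step by step:
Start: pos=(0,0), heading=0, pen down
BK 1: (0,0) -> (-1,0) [heading=0, draw]
LT 45: heading 0 -> 45
LT 259: heading 45 -> 304
LT 108: heading 304 -> 52
BK 4: (-1,0) -> (-3.463,-3.152) [heading=52, draw]
RT 120: heading 52 -> 292
RT 72: heading 292 -> 220
Final: pos=(-3.463,-3.152), heading=220, 2 segment(s) drawn

Answer: 220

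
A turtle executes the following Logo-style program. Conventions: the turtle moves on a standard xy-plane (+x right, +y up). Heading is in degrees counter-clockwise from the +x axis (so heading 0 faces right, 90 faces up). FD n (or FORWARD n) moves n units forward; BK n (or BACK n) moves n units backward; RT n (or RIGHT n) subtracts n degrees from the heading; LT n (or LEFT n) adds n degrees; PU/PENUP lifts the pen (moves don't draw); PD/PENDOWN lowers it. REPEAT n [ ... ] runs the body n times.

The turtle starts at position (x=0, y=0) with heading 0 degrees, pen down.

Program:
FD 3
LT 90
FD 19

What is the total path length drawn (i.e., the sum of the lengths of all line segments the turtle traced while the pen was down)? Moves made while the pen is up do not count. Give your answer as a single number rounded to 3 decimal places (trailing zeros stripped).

Executing turtle program step by step:
Start: pos=(0,0), heading=0, pen down
FD 3: (0,0) -> (3,0) [heading=0, draw]
LT 90: heading 0 -> 90
FD 19: (3,0) -> (3,19) [heading=90, draw]
Final: pos=(3,19), heading=90, 2 segment(s) drawn

Segment lengths:
  seg 1: (0,0) -> (3,0), length = 3
  seg 2: (3,0) -> (3,19), length = 19
Total = 22

Answer: 22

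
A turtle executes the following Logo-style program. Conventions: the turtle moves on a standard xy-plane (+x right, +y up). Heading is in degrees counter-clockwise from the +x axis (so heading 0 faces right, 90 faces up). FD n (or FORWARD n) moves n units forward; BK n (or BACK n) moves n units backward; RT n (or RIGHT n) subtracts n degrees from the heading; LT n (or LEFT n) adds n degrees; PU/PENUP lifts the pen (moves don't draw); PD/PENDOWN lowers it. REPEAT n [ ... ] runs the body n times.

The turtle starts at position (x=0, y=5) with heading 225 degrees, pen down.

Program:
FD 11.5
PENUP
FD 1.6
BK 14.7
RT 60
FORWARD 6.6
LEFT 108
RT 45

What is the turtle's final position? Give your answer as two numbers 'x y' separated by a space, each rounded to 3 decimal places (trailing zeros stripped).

Executing turtle program step by step:
Start: pos=(0,5), heading=225, pen down
FD 11.5: (0,5) -> (-8.132,-3.132) [heading=225, draw]
PU: pen up
FD 1.6: (-8.132,-3.132) -> (-9.263,-4.263) [heading=225, move]
BK 14.7: (-9.263,-4.263) -> (1.131,6.131) [heading=225, move]
RT 60: heading 225 -> 165
FD 6.6: (1.131,6.131) -> (-5.244,7.84) [heading=165, move]
LT 108: heading 165 -> 273
RT 45: heading 273 -> 228
Final: pos=(-5.244,7.84), heading=228, 1 segment(s) drawn

Answer: -5.244 7.84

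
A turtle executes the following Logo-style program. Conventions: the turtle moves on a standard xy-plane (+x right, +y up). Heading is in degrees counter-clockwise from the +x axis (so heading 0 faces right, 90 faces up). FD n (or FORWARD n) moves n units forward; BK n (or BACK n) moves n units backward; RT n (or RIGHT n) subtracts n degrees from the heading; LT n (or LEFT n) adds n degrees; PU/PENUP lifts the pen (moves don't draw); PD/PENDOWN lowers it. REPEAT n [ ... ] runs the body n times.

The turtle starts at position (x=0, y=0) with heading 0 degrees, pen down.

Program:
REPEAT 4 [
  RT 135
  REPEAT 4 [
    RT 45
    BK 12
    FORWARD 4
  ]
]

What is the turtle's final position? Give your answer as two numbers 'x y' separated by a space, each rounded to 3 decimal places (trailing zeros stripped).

Executing turtle program step by step:
Start: pos=(0,0), heading=0, pen down
REPEAT 4 [
  -- iteration 1/4 --
  RT 135: heading 0 -> 225
  REPEAT 4 [
    -- iteration 1/4 --
    RT 45: heading 225 -> 180
    BK 12: (0,0) -> (12,0) [heading=180, draw]
    FD 4: (12,0) -> (8,0) [heading=180, draw]
    -- iteration 2/4 --
    RT 45: heading 180 -> 135
    BK 12: (8,0) -> (16.485,-8.485) [heading=135, draw]
    FD 4: (16.485,-8.485) -> (13.657,-5.657) [heading=135, draw]
    -- iteration 3/4 --
    RT 45: heading 135 -> 90
    BK 12: (13.657,-5.657) -> (13.657,-17.657) [heading=90, draw]
    FD 4: (13.657,-17.657) -> (13.657,-13.657) [heading=90, draw]
    -- iteration 4/4 --
    RT 45: heading 90 -> 45
    BK 12: (13.657,-13.657) -> (5.172,-22.142) [heading=45, draw]
    FD 4: (5.172,-22.142) -> (8,-19.314) [heading=45, draw]
  ]
  -- iteration 2/4 --
  RT 135: heading 45 -> 270
  REPEAT 4 [
    -- iteration 1/4 --
    RT 45: heading 270 -> 225
    BK 12: (8,-19.314) -> (16.485,-10.828) [heading=225, draw]
    FD 4: (16.485,-10.828) -> (13.657,-13.657) [heading=225, draw]
    -- iteration 2/4 --
    RT 45: heading 225 -> 180
    BK 12: (13.657,-13.657) -> (25.657,-13.657) [heading=180, draw]
    FD 4: (25.657,-13.657) -> (21.657,-13.657) [heading=180, draw]
    -- iteration 3/4 --
    RT 45: heading 180 -> 135
    BK 12: (21.657,-13.657) -> (30.142,-22.142) [heading=135, draw]
    FD 4: (30.142,-22.142) -> (27.314,-19.314) [heading=135, draw]
    -- iteration 4/4 --
    RT 45: heading 135 -> 90
    BK 12: (27.314,-19.314) -> (27.314,-31.314) [heading=90, draw]
    FD 4: (27.314,-31.314) -> (27.314,-27.314) [heading=90, draw]
  ]
  -- iteration 3/4 --
  RT 135: heading 90 -> 315
  REPEAT 4 [
    -- iteration 1/4 --
    RT 45: heading 315 -> 270
    BK 12: (27.314,-27.314) -> (27.314,-15.314) [heading=270, draw]
    FD 4: (27.314,-15.314) -> (27.314,-19.314) [heading=270, draw]
    -- iteration 2/4 --
    RT 45: heading 270 -> 225
    BK 12: (27.314,-19.314) -> (35.799,-10.828) [heading=225, draw]
    FD 4: (35.799,-10.828) -> (32.971,-13.657) [heading=225, draw]
    -- iteration 3/4 --
    RT 45: heading 225 -> 180
    BK 12: (32.971,-13.657) -> (44.971,-13.657) [heading=180, draw]
    FD 4: (44.971,-13.657) -> (40.971,-13.657) [heading=180, draw]
    -- iteration 4/4 --
    RT 45: heading 180 -> 135
    BK 12: (40.971,-13.657) -> (49.456,-22.142) [heading=135, draw]
    FD 4: (49.456,-22.142) -> (46.627,-19.314) [heading=135, draw]
  ]
  -- iteration 4/4 --
  RT 135: heading 135 -> 0
  REPEAT 4 [
    -- iteration 1/4 --
    RT 45: heading 0 -> 315
    BK 12: (46.627,-19.314) -> (38.142,-10.828) [heading=315, draw]
    FD 4: (38.142,-10.828) -> (40.971,-13.657) [heading=315, draw]
    -- iteration 2/4 --
    RT 45: heading 315 -> 270
    BK 12: (40.971,-13.657) -> (40.971,-1.657) [heading=270, draw]
    FD 4: (40.971,-1.657) -> (40.971,-5.657) [heading=270, draw]
    -- iteration 3/4 --
    RT 45: heading 270 -> 225
    BK 12: (40.971,-5.657) -> (49.456,2.828) [heading=225, draw]
    FD 4: (49.456,2.828) -> (46.627,0) [heading=225, draw]
    -- iteration 4/4 --
    RT 45: heading 225 -> 180
    BK 12: (46.627,0) -> (58.627,0) [heading=180, draw]
    FD 4: (58.627,0) -> (54.627,0) [heading=180, draw]
  ]
]
Final: pos=(54.627,0), heading=180, 32 segment(s) drawn

Answer: 54.627 0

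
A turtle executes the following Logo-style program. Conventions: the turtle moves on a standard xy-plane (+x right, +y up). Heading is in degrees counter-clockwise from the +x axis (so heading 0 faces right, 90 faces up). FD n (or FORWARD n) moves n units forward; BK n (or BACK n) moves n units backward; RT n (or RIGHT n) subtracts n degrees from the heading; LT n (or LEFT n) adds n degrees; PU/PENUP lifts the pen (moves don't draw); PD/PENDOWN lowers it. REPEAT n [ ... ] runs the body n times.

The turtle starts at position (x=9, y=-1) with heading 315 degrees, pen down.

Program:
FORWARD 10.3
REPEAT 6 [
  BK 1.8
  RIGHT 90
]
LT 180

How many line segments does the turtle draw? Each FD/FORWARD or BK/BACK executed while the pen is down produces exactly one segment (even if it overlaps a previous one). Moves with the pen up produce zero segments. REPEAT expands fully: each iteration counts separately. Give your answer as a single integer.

Answer: 7

Derivation:
Executing turtle program step by step:
Start: pos=(9,-1), heading=315, pen down
FD 10.3: (9,-1) -> (16.283,-8.283) [heading=315, draw]
REPEAT 6 [
  -- iteration 1/6 --
  BK 1.8: (16.283,-8.283) -> (15.01,-7.01) [heading=315, draw]
  RT 90: heading 315 -> 225
  -- iteration 2/6 --
  BK 1.8: (15.01,-7.01) -> (16.283,-5.738) [heading=225, draw]
  RT 90: heading 225 -> 135
  -- iteration 3/6 --
  BK 1.8: (16.283,-5.738) -> (17.556,-7.01) [heading=135, draw]
  RT 90: heading 135 -> 45
  -- iteration 4/6 --
  BK 1.8: (17.556,-7.01) -> (16.283,-8.283) [heading=45, draw]
  RT 90: heading 45 -> 315
  -- iteration 5/6 --
  BK 1.8: (16.283,-8.283) -> (15.01,-7.01) [heading=315, draw]
  RT 90: heading 315 -> 225
  -- iteration 6/6 --
  BK 1.8: (15.01,-7.01) -> (16.283,-5.738) [heading=225, draw]
  RT 90: heading 225 -> 135
]
LT 180: heading 135 -> 315
Final: pos=(16.283,-5.738), heading=315, 7 segment(s) drawn
Segments drawn: 7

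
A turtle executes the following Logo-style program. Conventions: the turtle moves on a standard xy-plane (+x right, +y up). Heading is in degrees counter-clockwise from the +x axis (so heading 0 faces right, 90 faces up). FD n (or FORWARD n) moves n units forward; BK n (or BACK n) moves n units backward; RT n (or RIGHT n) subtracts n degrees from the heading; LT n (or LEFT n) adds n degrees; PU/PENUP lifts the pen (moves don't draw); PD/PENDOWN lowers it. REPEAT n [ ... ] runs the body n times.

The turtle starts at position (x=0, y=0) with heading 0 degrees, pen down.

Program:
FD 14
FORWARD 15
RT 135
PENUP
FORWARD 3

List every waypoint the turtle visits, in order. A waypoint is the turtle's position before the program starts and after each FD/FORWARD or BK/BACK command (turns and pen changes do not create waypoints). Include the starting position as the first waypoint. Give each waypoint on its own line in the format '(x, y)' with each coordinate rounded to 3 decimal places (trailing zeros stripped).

Executing turtle program step by step:
Start: pos=(0,0), heading=0, pen down
FD 14: (0,0) -> (14,0) [heading=0, draw]
FD 15: (14,0) -> (29,0) [heading=0, draw]
RT 135: heading 0 -> 225
PU: pen up
FD 3: (29,0) -> (26.879,-2.121) [heading=225, move]
Final: pos=(26.879,-2.121), heading=225, 2 segment(s) drawn
Waypoints (4 total):
(0, 0)
(14, 0)
(29, 0)
(26.879, -2.121)

Answer: (0, 0)
(14, 0)
(29, 0)
(26.879, -2.121)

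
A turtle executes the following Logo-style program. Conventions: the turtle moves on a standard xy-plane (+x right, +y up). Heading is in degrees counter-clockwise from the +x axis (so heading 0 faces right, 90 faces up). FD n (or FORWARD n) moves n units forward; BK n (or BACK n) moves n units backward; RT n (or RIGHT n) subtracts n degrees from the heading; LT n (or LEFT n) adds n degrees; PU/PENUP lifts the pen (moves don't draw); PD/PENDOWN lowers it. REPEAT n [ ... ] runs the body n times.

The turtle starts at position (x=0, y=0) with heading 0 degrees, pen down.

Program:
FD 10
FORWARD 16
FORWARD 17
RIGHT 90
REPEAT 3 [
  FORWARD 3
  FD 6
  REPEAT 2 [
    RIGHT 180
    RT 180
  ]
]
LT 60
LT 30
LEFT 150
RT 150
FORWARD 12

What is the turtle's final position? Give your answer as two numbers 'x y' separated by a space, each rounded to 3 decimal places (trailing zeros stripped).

Executing turtle program step by step:
Start: pos=(0,0), heading=0, pen down
FD 10: (0,0) -> (10,0) [heading=0, draw]
FD 16: (10,0) -> (26,0) [heading=0, draw]
FD 17: (26,0) -> (43,0) [heading=0, draw]
RT 90: heading 0 -> 270
REPEAT 3 [
  -- iteration 1/3 --
  FD 3: (43,0) -> (43,-3) [heading=270, draw]
  FD 6: (43,-3) -> (43,-9) [heading=270, draw]
  REPEAT 2 [
    -- iteration 1/2 --
    RT 180: heading 270 -> 90
    RT 180: heading 90 -> 270
    -- iteration 2/2 --
    RT 180: heading 270 -> 90
    RT 180: heading 90 -> 270
  ]
  -- iteration 2/3 --
  FD 3: (43,-9) -> (43,-12) [heading=270, draw]
  FD 6: (43,-12) -> (43,-18) [heading=270, draw]
  REPEAT 2 [
    -- iteration 1/2 --
    RT 180: heading 270 -> 90
    RT 180: heading 90 -> 270
    -- iteration 2/2 --
    RT 180: heading 270 -> 90
    RT 180: heading 90 -> 270
  ]
  -- iteration 3/3 --
  FD 3: (43,-18) -> (43,-21) [heading=270, draw]
  FD 6: (43,-21) -> (43,-27) [heading=270, draw]
  REPEAT 2 [
    -- iteration 1/2 --
    RT 180: heading 270 -> 90
    RT 180: heading 90 -> 270
    -- iteration 2/2 --
    RT 180: heading 270 -> 90
    RT 180: heading 90 -> 270
  ]
]
LT 60: heading 270 -> 330
LT 30: heading 330 -> 0
LT 150: heading 0 -> 150
RT 150: heading 150 -> 0
FD 12: (43,-27) -> (55,-27) [heading=0, draw]
Final: pos=(55,-27), heading=0, 10 segment(s) drawn

Answer: 55 -27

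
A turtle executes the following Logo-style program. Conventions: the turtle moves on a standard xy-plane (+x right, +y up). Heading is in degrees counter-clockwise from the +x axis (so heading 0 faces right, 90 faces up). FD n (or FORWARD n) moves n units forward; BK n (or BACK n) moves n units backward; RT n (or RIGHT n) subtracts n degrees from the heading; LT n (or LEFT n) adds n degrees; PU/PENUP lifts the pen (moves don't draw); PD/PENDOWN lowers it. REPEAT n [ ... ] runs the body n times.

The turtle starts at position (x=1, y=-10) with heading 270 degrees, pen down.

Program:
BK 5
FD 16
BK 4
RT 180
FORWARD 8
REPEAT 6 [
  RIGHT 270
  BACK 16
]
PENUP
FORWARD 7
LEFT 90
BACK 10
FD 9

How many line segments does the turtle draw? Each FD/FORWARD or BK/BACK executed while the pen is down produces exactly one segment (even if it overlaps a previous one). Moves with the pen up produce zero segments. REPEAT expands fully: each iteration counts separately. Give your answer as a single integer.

Answer: 10

Derivation:
Executing turtle program step by step:
Start: pos=(1,-10), heading=270, pen down
BK 5: (1,-10) -> (1,-5) [heading=270, draw]
FD 16: (1,-5) -> (1,-21) [heading=270, draw]
BK 4: (1,-21) -> (1,-17) [heading=270, draw]
RT 180: heading 270 -> 90
FD 8: (1,-17) -> (1,-9) [heading=90, draw]
REPEAT 6 [
  -- iteration 1/6 --
  RT 270: heading 90 -> 180
  BK 16: (1,-9) -> (17,-9) [heading=180, draw]
  -- iteration 2/6 --
  RT 270: heading 180 -> 270
  BK 16: (17,-9) -> (17,7) [heading=270, draw]
  -- iteration 3/6 --
  RT 270: heading 270 -> 0
  BK 16: (17,7) -> (1,7) [heading=0, draw]
  -- iteration 4/6 --
  RT 270: heading 0 -> 90
  BK 16: (1,7) -> (1,-9) [heading=90, draw]
  -- iteration 5/6 --
  RT 270: heading 90 -> 180
  BK 16: (1,-9) -> (17,-9) [heading=180, draw]
  -- iteration 6/6 --
  RT 270: heading 180 -> 270
  BK 16: (17,-9) -> (17,7) [heading=270, draw]
]
PU: pen up
FD 7: (17,7) -> (17,0) [heading=270, move]
LT 90: heading 270 -> 0
BK 10: (17,0) -> (7,0) [heading=0, move]
FD 9: (7,0) -> (16,0) [heading=0, move]
Final: pos=(16,0), heading=0, 10 segment(s) drawn
Segments drawn: 10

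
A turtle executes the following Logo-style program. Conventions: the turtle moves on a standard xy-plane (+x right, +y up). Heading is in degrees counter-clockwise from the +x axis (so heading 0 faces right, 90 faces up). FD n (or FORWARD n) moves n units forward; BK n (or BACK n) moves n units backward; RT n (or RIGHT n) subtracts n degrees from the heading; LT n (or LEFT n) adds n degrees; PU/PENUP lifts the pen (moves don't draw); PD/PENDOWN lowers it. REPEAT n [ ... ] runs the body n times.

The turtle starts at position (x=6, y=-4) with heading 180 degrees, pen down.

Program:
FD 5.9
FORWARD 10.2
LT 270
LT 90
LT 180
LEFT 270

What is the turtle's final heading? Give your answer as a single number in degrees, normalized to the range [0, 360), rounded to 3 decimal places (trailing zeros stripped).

Answer: 270

Derivation:
Executing turtle program step by step:
Start: pos=(6,-4), heading=180, pen down
FD 5.9: (6,-4) -> (0.1,-4) [heading=180, draw]
FD 10.2: (0.1,-4) -> (-10.1,-4) [heading=180, draw]
LT 270: heading 180 -> 90
LT 90: heading 90 -> 180
LT 180: heading 180 -> 0
LT 270: heading 0 -> 270
Final: pos=(-10.1,-4), heading=270, 2 segment(s) drawn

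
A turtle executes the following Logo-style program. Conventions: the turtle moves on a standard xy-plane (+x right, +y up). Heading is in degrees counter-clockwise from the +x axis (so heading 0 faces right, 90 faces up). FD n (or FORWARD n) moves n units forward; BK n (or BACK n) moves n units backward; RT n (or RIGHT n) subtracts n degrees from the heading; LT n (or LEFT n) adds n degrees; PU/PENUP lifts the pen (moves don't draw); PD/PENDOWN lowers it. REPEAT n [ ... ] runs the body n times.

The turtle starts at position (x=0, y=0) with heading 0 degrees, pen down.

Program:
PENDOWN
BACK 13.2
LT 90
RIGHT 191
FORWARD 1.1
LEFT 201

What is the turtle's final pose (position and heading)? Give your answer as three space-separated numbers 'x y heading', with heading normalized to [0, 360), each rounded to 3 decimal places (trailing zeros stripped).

Answer: -13.41 -1.08 100

Derivation:
Executing turtle program step by step:
Start: pos=(0,0), heading=0, pen down
PD: pen down
BK 13.2: (0,0) -> (-13.2,0) [heading=0, draw]
LT 90: heading 0 -> 90
RT 191: heading 90 -> 259
FD 1.1: (-13.2,0) -> (-13.41,-1.08) [heading=259, draw]
LT 201: heading 259 -> 100
Final: pos=(-13.41,-1.08), heading=100, 2 segment(s) drawn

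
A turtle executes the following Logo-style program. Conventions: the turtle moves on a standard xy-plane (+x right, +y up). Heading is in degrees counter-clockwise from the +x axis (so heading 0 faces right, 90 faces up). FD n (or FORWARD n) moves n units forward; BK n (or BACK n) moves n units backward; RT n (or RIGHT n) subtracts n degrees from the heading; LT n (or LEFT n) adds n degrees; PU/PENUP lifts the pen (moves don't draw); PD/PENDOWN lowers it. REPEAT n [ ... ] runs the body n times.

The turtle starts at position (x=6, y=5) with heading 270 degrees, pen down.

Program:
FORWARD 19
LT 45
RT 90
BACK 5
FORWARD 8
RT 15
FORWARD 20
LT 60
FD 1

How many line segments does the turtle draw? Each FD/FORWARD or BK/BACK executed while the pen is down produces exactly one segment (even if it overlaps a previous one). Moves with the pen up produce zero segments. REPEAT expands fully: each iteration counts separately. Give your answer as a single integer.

Executing turtle program step by step:
Start: pos=(6,5), heading=270, pen down
FD 19: (6,5) -> (6,-14) [heading=270, draw]
LT 45: heading 270 -> 315
RT 90: heading 315 -> 225
BK 5: (6,-14) -> (9.536,-10.464) [heading=225, draw]
FD 8: (9.536,-10.464) -> (3.879,-16.121) [heading=225, draw]
RT 15: heading 225 -> 210
FD 20: (3.879,-16.121) -> (-13.442,-26.121) [heading=210, draw]
LT 60: heading 210 -> 270
FD 1: (-13.442,-26.121) -> (-13.442,-27.121) [heading=270, draw]
Final: pos=(-13.442,-27.121), heading=270, 5 segment(s) drawn
Segments drawn: 5

Answer: 5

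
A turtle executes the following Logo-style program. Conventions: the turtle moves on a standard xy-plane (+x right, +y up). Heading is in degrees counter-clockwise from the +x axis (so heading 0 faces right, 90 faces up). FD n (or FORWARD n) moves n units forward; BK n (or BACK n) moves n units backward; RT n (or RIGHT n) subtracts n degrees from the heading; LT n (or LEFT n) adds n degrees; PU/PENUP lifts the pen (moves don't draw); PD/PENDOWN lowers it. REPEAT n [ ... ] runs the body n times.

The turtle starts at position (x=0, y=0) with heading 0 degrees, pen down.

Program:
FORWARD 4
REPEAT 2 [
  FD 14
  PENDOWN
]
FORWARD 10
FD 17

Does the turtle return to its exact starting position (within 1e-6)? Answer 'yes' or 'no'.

Executing turtle program step by step:
Start: pos=(0,0), heading=0, pen down
FD 4: (0,0) -> (4,0) [heading=0, draw]
REPEAT 2 [
  -- iteration 1/2 --
  FD 14: (4,0) -> (18,0) [heading=0, draw]
  PD: pen down
  -- iteration 2/2 --
  FD 14: (18,0) -> (32,0) [heading=0, draw]
  PD: pen down
]
FD 10: (32,0) -> (42,0) [heading=0, draw]
FD 17: (42,0) -> (59,0) [heading=0, draw]
Final: pos=(59,0), heading=0, 5 segment(s) drawn

Start position: (0, 0)
Final position: (59, 0)
Distance = 59; >= 1e-6 -> NOT closed

Answer: no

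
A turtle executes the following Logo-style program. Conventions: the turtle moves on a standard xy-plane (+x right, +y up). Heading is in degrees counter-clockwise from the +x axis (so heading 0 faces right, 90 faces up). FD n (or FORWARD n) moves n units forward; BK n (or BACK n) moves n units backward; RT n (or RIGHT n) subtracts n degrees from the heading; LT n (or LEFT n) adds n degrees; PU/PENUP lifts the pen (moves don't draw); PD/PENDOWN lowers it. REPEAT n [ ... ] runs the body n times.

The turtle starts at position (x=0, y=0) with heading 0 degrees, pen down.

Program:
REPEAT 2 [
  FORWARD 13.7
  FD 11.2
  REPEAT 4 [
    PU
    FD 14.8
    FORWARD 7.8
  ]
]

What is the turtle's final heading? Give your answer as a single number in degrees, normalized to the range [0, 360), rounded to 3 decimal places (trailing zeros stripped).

Executing turtle program step by step:
Start: pos=(0,0), heading=0, pen down
REPEAT 2 [
  -- iteration 1/2 --
  FD 13.7: (0,0) -> (13.7,0) [heading=0, draw]
  FD 11.2: (13.7,0) -> (24.9,0) [heading=0, draw]
  REPEAT 4 [
    -- iteration 1/4 --
    PU: pen up
    FD 14.8: (24.9,0) -> (39.7,0) [heading=0, move]
    FD 7.8: (39.7,0) -> (47.5,0) [heading=0, move]
    -- iteration 2/4 --
    PU: pen up
    FD 14.8: (47.5,0) -> (62.3,0) [heading=0, move]
    FD 7.8: (62.3,0) -> (70.1,0) [heading=0, move]
    -- iteration 3/4 --
    PU: pen up
    FD 14.8: (70.1,0) -> (84.9,0) [heading=0, move]
    FD 7.8: (84.9,0) -> (92.7,0) [heading=0, move]
    -- iteration 4/4 --
    PU: pen up
    FD 14.8: (92.7,0) -> (107.5,0) [heading=0, move]
    FD 7.8: (107.5,0) -> (115.3,0) [heading=0, move]
  ]
  -- iteration 2/2 --
  FD 13.7: (115.3,0) -> (129,0) [heading=0, move]
  FD 11.2: (129,0) -> (140.2,0) [heading=0, move]
  REPEAT 4 [
    -- iteration 1/4 --
    PU: pen up
    FD 14.8: (140.2,0) -> (155,0) [heading=0, move]
    FD 7.8: (155,0) -> (162.8,0) [heading=0, move]
    -- iteration 2/4 --
    PU: pen up
    FD 14.8: (162.8,0) -> (177.6,0) [heading=0, move]
    FD 7.8: (177.6,0) -> (185.4,0) [heading=0, move]
    -- iteration 3/4 --
    PU: pen up
    FD 14.8: (185.4,0) -> (200.2,0) [heading=0, move]
    FD 7.8: (200.2,0) -> (208,0) [heading=0, move]
    -- iteration 4/4 --
    PU: pen up
    FD 14.8: (208,0) -> (222.8,0) [heading=0, move]
    FD 7.8: (222.8,0) -> (230.6,0) [heading=0, move]
  ]
]
Final: pos=(230.6,0), heading=0, 2 segment(s) drawn

Answer: 0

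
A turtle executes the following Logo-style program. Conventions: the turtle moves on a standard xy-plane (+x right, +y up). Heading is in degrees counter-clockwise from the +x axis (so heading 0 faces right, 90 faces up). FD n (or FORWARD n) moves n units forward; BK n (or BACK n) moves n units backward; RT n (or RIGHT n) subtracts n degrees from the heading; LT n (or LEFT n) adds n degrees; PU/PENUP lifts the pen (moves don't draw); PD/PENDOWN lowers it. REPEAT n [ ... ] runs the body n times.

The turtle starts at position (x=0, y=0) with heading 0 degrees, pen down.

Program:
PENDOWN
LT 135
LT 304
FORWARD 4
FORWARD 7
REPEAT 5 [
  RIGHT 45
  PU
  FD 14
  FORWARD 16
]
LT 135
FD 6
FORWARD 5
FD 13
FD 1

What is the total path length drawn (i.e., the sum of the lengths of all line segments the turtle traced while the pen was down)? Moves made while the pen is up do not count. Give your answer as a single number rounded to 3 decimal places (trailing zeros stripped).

Answer: 11

Derivation:
Executing turtle program step by step:
Start: pos=(0,0), heading=0, pen down
PD: pen down
LT 135: heading 0 -> 135
LT 304: heading 135 -> 79
FD 4: (0,0) -> (0.763,3.927) [heading=79, draw]
FD 7: (0.763,3.927) -> (2.099,10.798) [heading=79, draw]
REPEAT 5 [
  -- iteration 1/5 --
  RT 45: heading 79 -> 34
  PU: pen up
  FD 14: (2.099,10.798) -> (13.705,18.627) [heading=34, move]
  FD 16: (13.705,18.627) -> (26.97,27.574) [heading=34, move]
  -- iteration 2/5 --
  RT 45: heading 34 -> 349
  PU: pen up
  FD 14: (26.97,27.574) -> (40.713,24.902) [heading=349, move]
  FD 16: (40.713,24.902) -> (56.419,21.849) [heading=349, move]
  -- iteration 3/5 --
  RT 45: heading 349 -> 304
  PU: pen up
  FD 14: (56.419,21.849) -> (64.248,10.243) [heading=304, move]
  FD 16: (64.248,10.243) -> (73.195,-3.022) [heading=304, move]
  -- iteration 4/5 --
  RT 45: heading 304 -> 259
  PU: pen up
  FD 14: (73.195,-3.022) -> (70.523,-16.764) [heading=259, move]
  FD 16: (70.523,-16.764) -> (67.47,-32.471) [heading=259, move]
  -- iteration 5/5 --
  RT 45: heading 259 -> 214
  PU: pen up
  FD 14: (67.47,-32.471) -> (55.864,-40.299) [heading=214, move]
  FD 16: (55.864,-40.299) -> (42.599,-49.246) [heading=214, move]
]
LT 135: heading 214 -> 349
FD 6: (42.599,-49.246) -> (48.489,-50.391) [heading=349, move]
FD 5: (48.489,-50.391) -> (53.397,-51.345) [heading=349, move]
FD 13: (53.397,-51.345) -> (66.158,-53.826) [heading=349, move]
FD 1: (66.158,-53.826) -> (67.14,-54.017) [heading=349, move]
Final: pos=(67.14,-54.017), heading=349, 2 segment(s) drawn

Segment lengths:
  seg 1: (0,0) -> (0.763,3.927), length = 4
  seg 2: (0.763,3.927) -> (2.099,10.798), length = 7
Total = 11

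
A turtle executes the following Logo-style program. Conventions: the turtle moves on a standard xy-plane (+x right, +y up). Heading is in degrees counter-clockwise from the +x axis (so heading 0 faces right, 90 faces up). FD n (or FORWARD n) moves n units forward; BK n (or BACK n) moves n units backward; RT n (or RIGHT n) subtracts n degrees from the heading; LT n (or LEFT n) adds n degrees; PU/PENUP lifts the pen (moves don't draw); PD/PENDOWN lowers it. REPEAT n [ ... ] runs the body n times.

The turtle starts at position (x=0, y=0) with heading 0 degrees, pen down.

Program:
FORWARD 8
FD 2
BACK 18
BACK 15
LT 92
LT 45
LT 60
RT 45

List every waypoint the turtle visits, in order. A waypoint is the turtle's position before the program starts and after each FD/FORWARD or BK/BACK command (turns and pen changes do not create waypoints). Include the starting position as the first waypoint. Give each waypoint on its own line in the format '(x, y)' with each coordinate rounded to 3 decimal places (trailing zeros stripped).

Answer: (0, 0)
(8, 0)
(10, 0)
(-8, 0)
(-23, 0)

Derivation:
Executing turtle program step by step:
Start: pos=(0,0), heading=0, pen down
FD 8: (0,0) -> (8,0) [heading=0, draw]
FD 2: (8,0) -> (10,0) [heading=0, draw]
BK 18: (10,0) -> (-8,0) [heading=0, draw]
BK 15: (-8,0) -> (-23,0) [heading=0, draw]
LT 92: heading 0 -> 92
LT 45: heading 92 -> 137
LT 60: heading 137 -> 197
RT 45: heading 197 -> 152
Final: pos=(-23,0), heading=152, 4 segment(s) drawn
Waypoints (5 total):
(0, 0)
(8, 0)
(10, 0)
(-8, 0)
(-23, 0)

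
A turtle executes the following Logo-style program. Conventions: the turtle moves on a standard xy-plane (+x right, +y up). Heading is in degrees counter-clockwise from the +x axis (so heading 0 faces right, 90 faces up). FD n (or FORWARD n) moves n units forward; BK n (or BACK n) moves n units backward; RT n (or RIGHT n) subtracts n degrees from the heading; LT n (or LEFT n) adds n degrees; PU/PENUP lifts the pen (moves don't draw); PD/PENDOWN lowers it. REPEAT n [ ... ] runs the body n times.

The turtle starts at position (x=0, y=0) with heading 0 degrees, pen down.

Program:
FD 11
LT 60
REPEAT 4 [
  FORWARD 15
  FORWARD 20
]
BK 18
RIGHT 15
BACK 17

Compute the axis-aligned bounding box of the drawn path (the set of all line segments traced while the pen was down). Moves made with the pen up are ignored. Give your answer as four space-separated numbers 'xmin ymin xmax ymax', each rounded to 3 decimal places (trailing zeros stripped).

Answer: 0 0 81 121.244

Derivation:
Executing turtle program step by step:
Start: pos=(0,0), heading=0, pen down
FD 11: (0,0) -> (11,0) [heading=0, draw]
LT 60: heading 0 -> 60
REPEAT 4 [
  -- iteration 1/4 --
  FD 15: (11,0) -> (18.5,12.99) [heading=60, draw]
  FD 20: (18.5,12.99) -> (28.5,30.311) [heading=60, draw]
  -- iteration 2/4 --
  FD 15: (28.5,30.311) -> (36,43.301) [heading=60, draw]
  FD 20: (36,43.301) -> (46,60.622) [heading=60, draw]
  -- iteration 3/4 --
  FD 15: (46,60.622) -> (53.5,73.612) [heading=60, draw]
  FD 20: (53.5,73.612) -> (63.5,90.933) [heading=60, draw]
  -- iteration 4/4 --
  FD 15: (63.5,90.933) -> (71,103.923) [heading=60, draw]
  FD 20: (71,103.923) -> (81,121.244) [heading=60, draw]
]
BK 18: (81,121.244) -> (72,105.655) [heading=60, draw]
RT 15: heading 60 -> 45
BK 17: (72,105.655) -> (59.979,93.634) [heading=45, draw]
Final: pos=(59.979,93.634), heading=45, 11 segment(s) drawn

Segment endpoints: x in {0, 11, 18.5, 28.5, 36, 46, 53.5, 59.979, 63.5, 71, 72, 81}, y in {0, 12.99, 30.311, 43.301, 60.622, 73.612, 90.933, 93.634, 103.923, 105.655, 121.244}
xmin=0, ymin=0, xmax=81, ymax=121.244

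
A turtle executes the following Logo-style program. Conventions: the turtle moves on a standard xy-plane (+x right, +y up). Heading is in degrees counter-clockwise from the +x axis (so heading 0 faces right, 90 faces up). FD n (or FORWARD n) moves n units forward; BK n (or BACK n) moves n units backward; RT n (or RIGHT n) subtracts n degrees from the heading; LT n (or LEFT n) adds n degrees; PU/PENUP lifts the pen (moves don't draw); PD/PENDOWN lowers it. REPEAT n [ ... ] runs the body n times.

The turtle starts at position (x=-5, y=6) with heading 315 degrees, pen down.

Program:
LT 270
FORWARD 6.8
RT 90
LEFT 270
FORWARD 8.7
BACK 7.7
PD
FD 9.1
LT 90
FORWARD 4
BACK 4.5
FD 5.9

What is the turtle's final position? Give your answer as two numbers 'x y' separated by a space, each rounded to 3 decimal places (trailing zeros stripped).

Answer: -6.485 12.152

Derivation:
Executing turtle program step by step:
Start: pos=(-5,6), heading=315, pen down
LT 270: heading 315 -> 225
FD 6.8: (-5,6) -> (-9.808,1.192) [heading=225, draw]
RT 90: heading 225 -> 135
LT 270: heading 135 -> 45
FD 8.7: (-9.808,1.192) -> (-3.656,7.344) [heading=45, draw]
BK 7.7: (-3.656,7.344) -> (-9.101,1.899) [heading=45, draw]
PD: pen down
FD 9.1: (-9.101,1.899) -> (-2.667,8.333) [heading=45, draw]
LT 90: heading 45 -> 135
FD 4: (-2.667,8.333) -> (-5.495,11.162) [heading=135, draw]
BK 4.5: (-5.495,11.162) -> (-2.313,7.98) [heading=135, draw]
FD 5.9: (-2.313,7.98) -> (-6.485,12.152) [heading=135, draw]
Final: pos=(-6.485,12.152), heading=135, 7 segment(s) drawn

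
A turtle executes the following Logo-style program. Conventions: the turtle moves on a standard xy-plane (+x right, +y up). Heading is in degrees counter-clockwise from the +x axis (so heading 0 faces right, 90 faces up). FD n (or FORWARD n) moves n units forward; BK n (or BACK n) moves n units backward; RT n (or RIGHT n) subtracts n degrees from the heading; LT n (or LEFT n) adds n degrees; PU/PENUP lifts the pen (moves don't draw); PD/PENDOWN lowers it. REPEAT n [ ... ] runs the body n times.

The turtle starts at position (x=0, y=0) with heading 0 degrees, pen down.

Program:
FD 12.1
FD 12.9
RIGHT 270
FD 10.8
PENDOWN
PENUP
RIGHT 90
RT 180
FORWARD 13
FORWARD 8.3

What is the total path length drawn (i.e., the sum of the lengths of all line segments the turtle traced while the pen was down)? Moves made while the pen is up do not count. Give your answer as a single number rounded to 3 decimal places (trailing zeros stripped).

Executing turtle program step by step:
Start: pos=(0,0), heading=0, pen down
FD 12.1: (0,0) -> (12.1,0) [heading=0, draw]
FD 12.9: (12.1,0) -> (25,0) [heading=0, draw]
RT 270: heading 0 -> 90
FD 10.8: (25,0) -> (25,10.8) [heading=90, draw]
PD: pen down
PU: pen up
RT 90: heading 90 -> 0
RT 180: heading 0 -> 180
FD 13: (25,10.8) -> (12,10.8) [heading=180, move]
FD 8.3: (12,10.8) -> (3.7,10.8) [heading=180, move]
Final: pos=(3.7,10.8), heading=180, 3 segment(s) drawn

Segment lengths:
  seg 1: (0,0) -> (12.1,0), length = 12.1
  seg 2: (12.1,0) -> (25,0), length = 12.9
  seg 3: (25,0) -> (25,10.8), length = 10.8
Total = 35.8

Answer: 35.8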